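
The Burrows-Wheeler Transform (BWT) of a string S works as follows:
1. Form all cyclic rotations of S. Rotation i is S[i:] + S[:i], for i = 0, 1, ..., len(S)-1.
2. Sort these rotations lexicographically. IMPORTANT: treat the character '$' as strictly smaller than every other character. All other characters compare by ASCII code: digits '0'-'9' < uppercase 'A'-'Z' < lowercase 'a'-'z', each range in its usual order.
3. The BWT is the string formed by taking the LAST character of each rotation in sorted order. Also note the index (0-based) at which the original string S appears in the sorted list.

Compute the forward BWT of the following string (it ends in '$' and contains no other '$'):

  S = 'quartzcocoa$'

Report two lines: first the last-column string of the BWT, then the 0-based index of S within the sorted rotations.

Answer: aouozcc$arqt
7

Derivation:
All 12 rotations (rotation i = S[i:]+S[:i]):
  rot[0] = quartzcocoa$
  rot[1] = uartzcocoa$q
  rot[2] = artzcocoa$qu
  rot[3] = rtzcocoa$qua
  rot[4] = tzcocoa$quar
  rot[5] = zcocoa$quart
  rot[6] = cocoa$quartz
  rot[7] = ocoa$quartzc
  rot[8] = coa$quartzco
  rot[9] = oa$quartzcoc
  rot[10] = a$quartzcoco
  rot[11] = $quartzcocoa
Sorted (with $ < everything):
  sorted[0] = $quartzcocoa  (last char: 'a')
  sorted[1] = a$quartzcoco  (last char: 'o')
  sorted[2] = artzcocoa$qu  (last char: 'u')
  sorted[3] = coa$quartzco  (last char: 'o')
  sorted[4] = cocoa$quartz  (last char: 'z')
  sorted[5] = oa$quartzcoc  (last char: 'c')
  sorted[6] = ocoa$quartzc  (last char: 'c')
  sorted[7] = quartzcocoa$  (last char: '$')
  sorted[8] = rtzcocoa$qua  (last char: 'a')
  sorted[9] = tzcocoa$quar  (last char: 'r')
  sorted[10] = uartzcocoa$q  (last char: 'q')
  sorted[11] = zcocoa$quart  (last char: 't')
Last column: aouozcc$arqt
Original string S is at sorted index 7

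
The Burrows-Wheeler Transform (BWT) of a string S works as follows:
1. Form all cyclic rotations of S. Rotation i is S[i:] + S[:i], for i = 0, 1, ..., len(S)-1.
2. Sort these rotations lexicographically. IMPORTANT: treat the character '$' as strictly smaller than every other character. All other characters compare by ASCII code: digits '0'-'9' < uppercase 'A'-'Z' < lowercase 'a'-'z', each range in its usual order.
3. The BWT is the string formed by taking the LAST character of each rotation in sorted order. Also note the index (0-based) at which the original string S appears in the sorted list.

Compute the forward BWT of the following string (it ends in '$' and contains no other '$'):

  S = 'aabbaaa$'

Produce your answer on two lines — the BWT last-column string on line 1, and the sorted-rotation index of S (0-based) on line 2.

All 8 rotations (rotation i = S[i:]+S[:i]):
  rot[0] = aabbaaa$
  rot[1] = abbaaa$a
  rot[2] = bbaaa$aa
  rot[3] = baaa$aab
  rot[4] = aaa$aabb
  rot[5] = aa$aabba
  rot[6] = a$aabbaa
  rot[7] = $aabbaaa
Sorted (with $ < everything):
  sorted[0] = $aabbaaa  (last char: 'a')
  sorted[1] = a$aabbaa  (last char: 'a')
  sorted[2] = aa$aabba  (last char: 'a')
  sorted[3] = aaa$aabb  (last char: 'b')
  sorted[4] = aabbaaa$  (last char: '$')
  sorted[5] = abbaaa$a  (last char: 'a')
  sorted[6] = baaa$aab  (last char: 'b')
  sorted[7] = bbaaa$aa  (last char: 'a')
Last column: aaab$aba
Original string S is at sorted index 4

Answer: aaab$aba
4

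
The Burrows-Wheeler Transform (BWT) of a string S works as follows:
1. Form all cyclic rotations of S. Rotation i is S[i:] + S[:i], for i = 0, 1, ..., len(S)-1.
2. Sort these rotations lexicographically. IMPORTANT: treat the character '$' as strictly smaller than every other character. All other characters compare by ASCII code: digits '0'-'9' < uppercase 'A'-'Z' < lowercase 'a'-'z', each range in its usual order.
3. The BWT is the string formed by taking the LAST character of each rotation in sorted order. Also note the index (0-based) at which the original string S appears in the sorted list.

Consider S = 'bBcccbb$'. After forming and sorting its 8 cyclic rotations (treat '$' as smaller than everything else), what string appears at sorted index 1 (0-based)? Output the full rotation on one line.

Answer: Bcccbb$b

Derivation:
All 8 rotations (rotation i = S[i:]+S[:i]):
  rot[0] = bBcccbb$
  rot[1] = Bcccbb$b
  rot[2] = cccbb$bB
  rot[3] = ccbb$bBc
  rot[4] = cbb$bBcc
  rot[5] = bb$bBccc
  rot[6] = b$bBcccb
  rot[7] = $bBcccbb
Sorted (with $ < everything):
  sorted[0] = $bBcccbb
  sorted[1] = Bcccbb$b
  sorted[2] = b$bBcccb
  sorted[3] = bBcccbb$
  sorted[4] = bb$bBccc
  sorted[5] = cbb$bBcc
  sorted[6] = ccbb$bBc
  sorted[7] = cccbb$bB
sorted[1] = Bcccbb$b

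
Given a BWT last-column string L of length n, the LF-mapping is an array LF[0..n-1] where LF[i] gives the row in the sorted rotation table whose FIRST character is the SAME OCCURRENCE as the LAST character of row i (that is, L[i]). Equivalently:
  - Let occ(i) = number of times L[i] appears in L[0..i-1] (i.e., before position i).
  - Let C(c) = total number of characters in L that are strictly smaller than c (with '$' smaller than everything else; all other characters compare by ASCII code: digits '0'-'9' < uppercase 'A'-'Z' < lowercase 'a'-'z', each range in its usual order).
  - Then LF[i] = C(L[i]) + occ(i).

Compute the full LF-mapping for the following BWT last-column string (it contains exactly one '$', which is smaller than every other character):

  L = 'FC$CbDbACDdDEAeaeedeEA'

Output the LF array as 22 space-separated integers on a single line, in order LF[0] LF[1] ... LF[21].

Answer: 12 4 0 5 14 7 15 1 6 8 16 9 10 2 18 13 19 20 17 21 11 3

Derivation:
Char counts: '$':1, 'A':3, 'C':3, 'D':3, 'E':2, 'F':1, 'a':1, 'b':2, 'd':2, 'e':4
C (first-col start): C('$')=0, C('A')=1, C('C')=4, C('D')=7, C('E')=10, C('F')=12, C('a')=13, C('b')=14, C('d')=16, C('e')=18
L[0]='F': occ=0, LF[0]=C('F')+0=12+0=12
L[1]='C': occ=0, LF[1]=C('C')+0=4+0=4
L[2]='$': occ=0, LF[2]=C('$')+0=0+0=0
L[3]='C': occ=1, LF[3]=C('C')+1=4+1=5
L[4]='b': occ=0, LF[4]=C('b')+0=14+0=14
L[5]='D': occ=0, LF[5]=C('D')+0=7+0=7
L[6]='b': occ=1, LF[6]=C('b')+1=14+1=15
L[7]='A': occ=0, LF[7]=C('A')+0=1+0=1
L[8]='C': occ=2, LF[8]=C('C')+2=4+2=6
L[9]='D': occ=1, LF[9]=C('D')+1=7+1=8
L[10]='d': occ=0, LF[10]=C('d')+0=16+0=16
L[11]='D': occ=2, LF[11]=C('D')+2=7+2=9
L[12]='E': occ=0, LF[12]=C('E')+0=10+0=10
L[13]='A': occ=1, LF[13]=C('A')+1=1+1=2
L[14]='e': occ=0, LF[14]=C('e')+0=18+0=18
L[15]='a': occ=0, LF[15]=C('a')+0=13+0=13
L[16]='e': occ=1, LF[16]=C('e')+1=18+1=19
L[17]='e': occ=2, LF[17]=C('e')+2=18+2=20
L[18]='d': occ=1, LF[18]=C('d')+1=16+1=17
L[19]='e': occ=3, LF[19]=C('e')+3=18+3=21
L[20]='E': occ=1, LF[20]=C('E')+1=10+1=11
L[21]='A': occ=2, LF[21]=C('A')+2=1+2=3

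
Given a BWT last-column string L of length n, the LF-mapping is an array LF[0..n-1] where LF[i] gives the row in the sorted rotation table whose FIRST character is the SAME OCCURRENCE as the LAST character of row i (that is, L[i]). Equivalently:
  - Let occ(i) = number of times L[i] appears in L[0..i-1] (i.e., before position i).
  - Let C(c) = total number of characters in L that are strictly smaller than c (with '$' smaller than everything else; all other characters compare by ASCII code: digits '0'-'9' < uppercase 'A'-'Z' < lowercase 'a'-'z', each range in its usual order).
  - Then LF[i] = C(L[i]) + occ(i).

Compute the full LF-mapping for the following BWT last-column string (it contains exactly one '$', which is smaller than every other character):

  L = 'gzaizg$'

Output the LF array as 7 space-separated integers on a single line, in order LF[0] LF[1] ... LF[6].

Char counts: '$':1, 'a':1, 'g':2, 'i':1, 'z':2
C (first-col start): C('$')=0, C('a')=1, C('g')=2, C('i')=4, C('z')=5
L[0]='g': occ=0, LF[0]=C('g')+0=2+0=2
L[1]='z': occ=0, LF[1]=C('z')+0=5+0=5
L[2]='a': occ=0, LF[2]=C('a')+0=1+0=1
L[3]='i': occ=0, LF[3]=C('i')+0=4+0=4
L[4]='z': occ=1, LF[4]=C('z')+1=5+1=6
L[5]='g': occ=1, LF[5]=C('g')+1=2+1=3
L[6]='$': occ=0, LF[6]=C('$')+0=0+0=0

Answer: 2 5 1 4 6 3 0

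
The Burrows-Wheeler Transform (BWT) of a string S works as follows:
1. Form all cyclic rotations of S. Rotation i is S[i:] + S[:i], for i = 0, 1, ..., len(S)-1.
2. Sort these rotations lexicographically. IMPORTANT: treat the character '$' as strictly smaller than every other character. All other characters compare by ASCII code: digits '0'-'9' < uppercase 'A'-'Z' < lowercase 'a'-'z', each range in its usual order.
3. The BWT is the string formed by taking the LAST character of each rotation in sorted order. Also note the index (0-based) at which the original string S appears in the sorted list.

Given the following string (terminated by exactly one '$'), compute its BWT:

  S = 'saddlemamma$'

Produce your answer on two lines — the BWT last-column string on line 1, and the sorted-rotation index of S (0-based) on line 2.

All 12 rotations (rotation i = S[i:]+S[:i]):
  rot[0] = saddlemamma$
  rot[1] = addlemamma$s
  rot[2] = ddlemamma$sa
  rot[3] = dlemamma$sad
  rot[4] = lemamma$sadd
  rot[5] = emamma$saddl
  rot[6] = mamma$saddle
  rot[7] = amma$saddlem
  rot[8] = mma$saddlema
  rot[9] = ma$saddlemam
  rot[10] = a$saddlemamm
  rot[11] = $saddlemamma
Sorted (with $ < everything):
  sorted[0] = $saddlemamma  (last char: 'a')
  sorted[1] = a$saddlemamm  (last char: 'm')
  sorted[2] = addlemamma$s  (last char: 's')
  sorted[3] = amma$saddlem  (last char: 'm')
  sorted[4] = ddlemamma$sa  (last char: 'a')
  sorted[5] = dlemamma$sad  (last char: 'd')
  sorted[6] = emamma$saddl  (last char: 'l')
  sorted[7] = lemamma$sadd  (last char: 'd')
  sorted[8] = ma$saddlemam  (last char: 'm')
  sorted[9] = mamma$saddle  (last char: 'e')
  sorted[10] = mma$saddlema  (last char: 'a')
  sorted[11] = saddlemamma$  (last char: '$')
Last column: amsmadldmea$
Original string S is at sorted index 11

Answer: amsmadldmea$
11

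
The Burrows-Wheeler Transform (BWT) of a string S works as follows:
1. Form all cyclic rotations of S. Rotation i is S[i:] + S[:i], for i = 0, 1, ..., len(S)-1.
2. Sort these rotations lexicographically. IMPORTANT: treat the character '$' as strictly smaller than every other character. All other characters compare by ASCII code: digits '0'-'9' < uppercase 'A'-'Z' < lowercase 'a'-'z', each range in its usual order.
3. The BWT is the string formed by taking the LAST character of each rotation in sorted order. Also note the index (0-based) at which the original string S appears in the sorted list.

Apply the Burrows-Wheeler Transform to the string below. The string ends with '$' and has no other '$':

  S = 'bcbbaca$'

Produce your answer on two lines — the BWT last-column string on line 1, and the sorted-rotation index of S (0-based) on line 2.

All 8 rotations (rotation i = S[i:]+S[:i]):
  rot[0] = bcbbaca$
  rot[1] = cbbaca$b
  rot[2] = bbaca$bc
  rot[3] = baca$bcb
  rot[4] = aca$bcbb
  rot[5] = ca$bcbba
  rot[6] = a$bcbbac
  rot[7] = $bcbbaca
Sorted (with $ < everything):
  sorted[0] = $bcbbaca  (last char: 'a')
  sorted[1] = a$bcbbac  (last char: 'c')
  sorted[2] = aca$bcbb  (last char: 'b')
  sorted[3] = baca$bcb  (last char: 'b')
  sorted[4] = bbaca$bc  (last char: 'c')
  sorted[5] = bcbbaca$  (last char: '$')
  sorted[6] = ca$bcbba  (last char: 'a')
  sorted[7] = cbbaca$b  (last char: 'b')
Last column: acbbc$ab
Original string S is at sorted index 5

Answer: acbbc$ab
5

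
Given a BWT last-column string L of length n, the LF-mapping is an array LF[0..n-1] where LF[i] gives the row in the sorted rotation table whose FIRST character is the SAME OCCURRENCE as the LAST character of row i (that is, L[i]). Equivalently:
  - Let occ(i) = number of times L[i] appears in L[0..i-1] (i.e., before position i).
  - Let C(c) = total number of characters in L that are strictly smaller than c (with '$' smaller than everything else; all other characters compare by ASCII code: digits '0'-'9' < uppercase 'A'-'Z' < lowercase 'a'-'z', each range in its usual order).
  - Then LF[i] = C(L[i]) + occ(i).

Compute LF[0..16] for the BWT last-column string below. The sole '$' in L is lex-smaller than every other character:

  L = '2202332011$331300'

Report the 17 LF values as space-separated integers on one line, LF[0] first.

Answer: 8 9 1 10 12 13 11 2 5 6 0 14 15 7 16 3 4

Derivation:
Char counts: '$':1, '0':4, '1':3, '2':4, '3':5
C (first-col start): C('$')=0, C('0')=1, C('1')=5, C('2')=8, C('3')=12
L[0]='2': occ=0, LF[0]=C('2')+0=8+0=8
L[1]='2': occ=1, LF[1]=C('2')+1=8+1=9
L[2]='0': occ=0, LF[2]=C('0')+0=1+0=1
L[3]='2': occ=2, LF[3]=C('2')+2=8+2=10
L[4]='3': occ=0, LF[4]=C('3')+0=12+0=12
L[5]='3': occ=1, LF[5]=C('3')+1=12+1=13
L[6]='2': occ=3, LF[6]=C('2')+3=8+3=11
L[7]='0': occ=1, LF[7]=C('0')+1=1+1=2
L[8]='1': occ=0, LF[8]=C('1')+0=5+0=5
L[9]='1': occ=1, LF[9]=C('1')+1=5+1=6
L[10]='$': occ=0, LF[10]=C('$')+0=0+0=0
L[11]='3': occ=2, LF[11]=C('3')+2=12+2=14
L[12]='3': occ=3, LF[12]=C('3')+3=12+3=15
L[13]='1': occ=2, LF[13]=C('1')+2=5+2=7
L[14]='3': occ=4, LF[14]=C('3')+4=12+4=16
L[15]='0': occ=2, LF[15]=C('0')+2=1+2=3
L[16]='0': occ=3, LF[16]=C('0')+3=1+3=4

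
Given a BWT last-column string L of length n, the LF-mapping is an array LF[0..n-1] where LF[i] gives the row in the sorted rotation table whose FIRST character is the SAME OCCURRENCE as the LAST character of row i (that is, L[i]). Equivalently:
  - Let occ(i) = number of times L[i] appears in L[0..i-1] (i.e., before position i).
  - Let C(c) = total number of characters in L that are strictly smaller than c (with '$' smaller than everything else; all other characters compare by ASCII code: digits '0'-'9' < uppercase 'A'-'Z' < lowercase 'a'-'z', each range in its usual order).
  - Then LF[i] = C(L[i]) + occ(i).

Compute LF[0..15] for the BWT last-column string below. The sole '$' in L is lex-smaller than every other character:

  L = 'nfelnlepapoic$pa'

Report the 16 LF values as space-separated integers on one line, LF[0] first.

Char counts: '$':1, 'a':2, 'c':1, 'e':2, 'f':1, 'i':1, 'l':2, 'n':2, 'o':1, 'p':3
C (first-col start): C('$')=0, C('a')=1, C('c')=3, C('e')=4, C('f')=6, C('i')=7, C('l')=8, C('n')=10, C('o')=12, C('p')=13
L[0]='n': occ=0, LF[0]=C('n')+0=10+0=10
L[1]='f': occ=0, LF[1]=C('f')+0=6+0=6
L[2]='e': occ=0, LF[2]=C('e')+0=4+0=4
L[3]='l': occ=0, LF[3]=C('l')+0=8+0=8
L[4]='n': occ=1, LF[4]=C('n')+1=10+1=11
L[5]='l': occ=1, LF[5]=C('l')+1=8+1=9
L[6]='e': occ=1, LF[6]=C('e')+1=4+1=5
L[7]='p': occ=0, LF[7]=C('p')+0=13+0=13
L[8]='a': occ=0, LF[8]=C('a')+0=1+0=1
L[9]='p': occ=1, LF[9]=C('p')+1=13+1=14
L[10]='o': occ=0, LF[10]=C('o')+0=12+0=12
L[11]='i': occ=0, LF[11]=C('i')+0=7+0=7
L[12]='c': occ=0, LF[12]=C('c')+0=3+0=3
L[13]='$': occ=0, LF[13]=C('$')+0=0+0=0
L[14]='p': occ=2, LF[14]=C('p')+2=13+2=15
L[15]='a': occ=1, LF[15]=C('a')+1=1+1=2

Answer: 10 6 4 8 11 9 5 13 1 14 12 7 3 0 15 2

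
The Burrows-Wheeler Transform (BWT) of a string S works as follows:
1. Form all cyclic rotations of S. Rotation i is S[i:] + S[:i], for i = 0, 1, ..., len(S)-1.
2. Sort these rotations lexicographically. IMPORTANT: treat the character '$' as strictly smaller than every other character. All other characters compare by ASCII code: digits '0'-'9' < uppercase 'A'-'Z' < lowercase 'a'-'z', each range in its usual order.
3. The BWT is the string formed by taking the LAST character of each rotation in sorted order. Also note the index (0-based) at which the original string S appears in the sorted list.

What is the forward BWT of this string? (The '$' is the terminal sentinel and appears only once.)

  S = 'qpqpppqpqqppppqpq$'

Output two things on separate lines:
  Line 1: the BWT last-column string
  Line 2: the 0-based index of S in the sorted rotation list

Answer: qqpqppqqppqpqpp$pp
15

Derivation:
All 18 rotations (rotation i = S[i:]+S[:i]):
  rot[0] = qpqpppqpqqppppqpq$
  rot[1] = pqpppqpqqppppqpq$q
  rot[2] = qpppqpqqppppqpq$qp
  rot[3] = pppqpqqppppqpq$qpq
  rot[4] = ppqpqqppppqpq$qpqp
  rot[5] = pqpqqppppqpq$qpqpp
  rot[6] = qpqqppppqpq$qpqppp
  rot[7] = pqqppppqpq$qpqpppq
  rot[8] = qqppppqpq$qpqpppqp
  rot[9] = qppppqpq$qpqpppqpq
  rot[10] = ppppqpq$qpqpppqpqq
  rot[11] = pppqpq$qpqpppqpqqp
  rot[12] = ppqpq$qpqpppqpqqpp
  rot[13] = pqpq$qpqpppqpqqppp
  rot[14] = qpq$qpqpppqpqqpppp
  rot[15] = pq$qpqpppqpqqppppq
  rot[16] = q$qpqpppqpqqppppqp
  rot[17] = $qpqpppqpqqppppqpq
Sorted (with $ < everything):
  sorted[0] = $qpqpppqpqqppppqpq  (last char: 'q')
  sorted[1] = ppppqpq$qpqpppqpqq  (last char: 'q')
  sorted[2] = pppqpq$qpqpppqpqqp  (last char: 'p')
  sorted[3] = pppqpqqppppqpq$qpq  (last char: 'q')
  sorted[4] = ppqpq$qpqpppqpqqpp  (last char: 'p')
  sorted[5] = ppqpqqppppqpq$qpqp  (last char: 'p')
  sorted[6] = pq$qpqpppqpqqppppq  (last char: 'q')
  sorted[7] = pqpppqpqqppppqpq$q  (last char: 'q')
  sorted[8] = pqpq$qpqpppqpqqppp  (last char: 'p')
  sorted[9] = pqpqqppppqpq$qpqpp  (last char: 'p')
  sorted[10] = pqqppppqpq$qpqpppq  (last char: 'q')
  sorted[11] = q$qpqpppqpqqppppqp  (last char: 'p')
  sorted[12] = qppppqpq$qpqpppqpq  (last char: 'q')
  sorted[13] = qpppqpqqppppqpq$qp  (last char: 'p')
  sorted[14] = qpq$qpqpppqpqqpppp  (last char: 'p')
  sorted[15] = qpqpppqpqqppppqpq$  (last char: '$')
  sorted[16] = qpqqppppqpq$qpqppp  (last char: 'p')
  sorted[17] = qqppppqpq$qpqpppqp  (last char: 'p')
Last column: qqpqppqqppqpqpp$pp
Original string S is at sorted index 15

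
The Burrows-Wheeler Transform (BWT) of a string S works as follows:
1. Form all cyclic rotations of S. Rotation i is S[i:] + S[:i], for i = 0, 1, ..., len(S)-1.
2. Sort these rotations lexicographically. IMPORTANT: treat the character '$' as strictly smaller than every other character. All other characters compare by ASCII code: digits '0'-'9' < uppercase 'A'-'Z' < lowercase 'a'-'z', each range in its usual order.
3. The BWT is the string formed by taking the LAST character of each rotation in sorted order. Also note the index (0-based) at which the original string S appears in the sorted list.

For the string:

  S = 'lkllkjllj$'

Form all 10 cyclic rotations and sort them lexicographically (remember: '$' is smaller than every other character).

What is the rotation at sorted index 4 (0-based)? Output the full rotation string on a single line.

Answer: kllkjllj$l

Derivation:
All 10 rotations (rotation i = S[i:]+S[:i]):
  rot[0] = lkllkjllj$
  rot[1] = kllkjllj$l
  rot[2] = llkjllj$lk
  rot[3] = lkjllj$lkl
  rot[4] = kjllj$lkll
  rot[5] = jllj$lkllk
  rot[6] = llj$lkllkj
  rot[7] = lj$lkllkjl
  rot[8] = j$lkllkjll
  rot[9] = $lkllkjllj
Sorted (with $ < everything):
  sorted[0] = $lkllkjllj
  sorted[1] = j$lkllkjll
  sorted[2] = jllj$lkllk
  sorted[3] = kjllj$lkll
  sorted[4] = kllkjllj$l
  sorted[5] = lj$lkllkjl
  sorted[6] = lkjllj$lkl
  sorted[7] = lkllkjllj$
  sorted[8] = llj$lkllkj
  sorted[9] = llkjllj$lk
sorted[4] = kllkjllj$l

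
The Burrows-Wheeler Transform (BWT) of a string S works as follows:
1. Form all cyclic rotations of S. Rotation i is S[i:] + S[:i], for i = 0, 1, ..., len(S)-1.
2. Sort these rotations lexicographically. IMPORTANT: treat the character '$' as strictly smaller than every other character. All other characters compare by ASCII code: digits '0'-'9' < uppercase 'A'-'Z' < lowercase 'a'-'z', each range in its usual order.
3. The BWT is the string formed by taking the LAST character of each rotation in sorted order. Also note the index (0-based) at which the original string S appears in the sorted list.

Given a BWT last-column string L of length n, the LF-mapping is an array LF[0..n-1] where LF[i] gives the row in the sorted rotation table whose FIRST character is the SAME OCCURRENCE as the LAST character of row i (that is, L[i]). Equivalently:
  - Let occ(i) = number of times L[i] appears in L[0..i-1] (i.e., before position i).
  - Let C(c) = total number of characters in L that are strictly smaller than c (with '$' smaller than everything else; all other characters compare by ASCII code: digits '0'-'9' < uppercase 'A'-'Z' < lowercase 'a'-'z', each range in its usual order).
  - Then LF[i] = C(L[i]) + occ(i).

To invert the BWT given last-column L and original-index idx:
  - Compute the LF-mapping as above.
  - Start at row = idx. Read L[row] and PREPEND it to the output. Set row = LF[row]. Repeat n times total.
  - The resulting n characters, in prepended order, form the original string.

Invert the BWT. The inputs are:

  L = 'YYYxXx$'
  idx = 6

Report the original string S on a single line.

Answer: xxYXYY$

Derivation:
LF mapping: 2 3 4 5 1 6 0
Walk LF starting at row 6, prepending L[row]:
  step 1: row=6, L[6]='$', prepend. Next row=LF[6]=0
  step 2: row=0, L[0]='Y', prepend. Next row=LF[0]=2
  step 3: row=2, L[2]='Y', prepend. Next row=LF[2]=4
  step 4: row=4, L[4]='X', prepend. Next row=LF[4]=1
  step 5: row=1, L[1]='Y', prepend. Next row=LF[1]=3
  step 6: row=3, L[3]='x', prepend. Next row=LF[3]=5
  step 7: row=5, L[5]='x', prepend. Next row=LF[5]=6
Reversed output: xxYXYY$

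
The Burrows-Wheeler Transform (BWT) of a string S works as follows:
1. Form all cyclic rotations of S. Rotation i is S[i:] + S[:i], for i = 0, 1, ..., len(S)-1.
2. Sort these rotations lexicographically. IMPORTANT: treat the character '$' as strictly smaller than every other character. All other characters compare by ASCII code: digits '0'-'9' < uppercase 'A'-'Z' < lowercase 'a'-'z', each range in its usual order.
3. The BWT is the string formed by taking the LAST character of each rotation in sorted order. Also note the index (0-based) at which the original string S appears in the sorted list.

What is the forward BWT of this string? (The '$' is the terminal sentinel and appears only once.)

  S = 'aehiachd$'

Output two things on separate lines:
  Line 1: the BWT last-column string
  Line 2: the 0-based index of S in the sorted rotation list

Answer: di$ahaceh
2

Derivation:
All 9 rotations (rotation i = S[i:]+S[:i]):
  rot[0] = aehiachd$
  rot[1] = ehiachd$a
  rot[2] = hiachd$ae
  rot[3] = iachd$aeh
  rot[4] = achd$aehi
  rot[5] = chd$aehia
  rot[6] = hd$aehiac
  rot[7] = d$aehiach
  rot[8] = $aehiachd
Sorted (with $ < everything):
  sorted[0] = $aehiachd  (last char: 'd')
  sorted[1] = achd$aehi  (last char: 'i')
  sorted[2] = aehiachd$  (last char: '$')
  sorted[3] = chd$aehia  (last char: 'a')
  sorted[4] = d$aehiach  (last char: 'h')
  sorted[5] = ehiachd$a  (last char: 'a')
  sorted[6] = hd$aehiac  (last char: 'c')
  sorted[7] = hiachd$ae  (last char: 'e')
  sorted[8] = iachd$aeh  (last char: 'h')
Last column: di$ahaceh
Original string S is at sorted index 2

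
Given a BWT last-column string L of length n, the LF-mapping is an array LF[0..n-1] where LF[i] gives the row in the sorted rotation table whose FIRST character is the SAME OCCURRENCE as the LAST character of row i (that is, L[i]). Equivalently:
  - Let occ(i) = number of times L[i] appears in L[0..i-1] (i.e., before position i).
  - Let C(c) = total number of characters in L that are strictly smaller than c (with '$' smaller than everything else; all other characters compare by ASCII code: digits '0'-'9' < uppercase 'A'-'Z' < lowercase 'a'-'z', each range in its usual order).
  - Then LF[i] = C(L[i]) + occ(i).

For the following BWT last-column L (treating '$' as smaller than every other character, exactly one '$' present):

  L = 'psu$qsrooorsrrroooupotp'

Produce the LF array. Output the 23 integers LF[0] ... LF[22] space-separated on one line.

Char counts: '$':1, 'o':7, 'p':3, 'q':1, 'r':5, 's':3, 't':1, 'u':2
C (first-col start): C('$')=0, C('o')=1, C('p')=8, C('q')=11, C('r')=12, C('s')=17, C('t')=20, C('u')=21
L[0]='p': occ=0, LF[0]=C('p')+0=8+0=8
L[1]='s': occ=0, LF[1]=C('s')+0=17+0=17
L[2]='u': occ=0, LF[2]=C('u')+0=21+0=21
L[3]='$': occ=0, LF[3]=C('$')+0=0+0=0
L[4]='q': occ=0, LF[4]=C('q')+0=11+0=11
L[5]='s': occ=1, LF[5]=C('s')+1=17+1=18
L[6]='r': occ=0, LF[6]=C('r')+0=12+0=12
L[7]='o': occ=0, LF[7]=C('o')+0=1+0=1
L[8]='o': occ=1, LF[8]=C('o')+1=1+1=2
L[9]='o': occ=2, LF[9]=C('o')+2=1+2=3
L[10]='r': occ=1, LF[10]=C('r')+1=12+1=13
L[11]='s': occ=2, LF[11]=C('s')+2=17+2=19
L[12]='r': occ=2, LF[12]=C('r')+2=12+2=14
L[13]='r': occ=3, LF[13]=C('r')+3=12+3=15
L[14]='r': occ=4, LF[14]=C('r')+4=12+4=16
L[15]='o': occ=3, LF[15]=C('o')+3=1+3=4
L[16]='o': occ=4, LF[16]=C('o')+4=1+4=5
L[17]='o': occ=5, LF[17]=C('o')+5=1+5=6
L[18]='u': occ=1, LF[18]=C('u')+1=21+1=22
L[19]='p': occ=1, LF[19]=C('p')+1=8+1=9
L[20]='o': occ=6, LF[20]=C('o')+6=1+6=7
L[21]='t': occ=0, LF[21]=C('t')+0=20+0=20
L[22]='p': occ=2, LF[22]=C('p')+2=8+2=10

Answer: 8 17 21 0 11 18 12 1 2 3 13 19 14 15 16 4 5 6 22 9 7 20 10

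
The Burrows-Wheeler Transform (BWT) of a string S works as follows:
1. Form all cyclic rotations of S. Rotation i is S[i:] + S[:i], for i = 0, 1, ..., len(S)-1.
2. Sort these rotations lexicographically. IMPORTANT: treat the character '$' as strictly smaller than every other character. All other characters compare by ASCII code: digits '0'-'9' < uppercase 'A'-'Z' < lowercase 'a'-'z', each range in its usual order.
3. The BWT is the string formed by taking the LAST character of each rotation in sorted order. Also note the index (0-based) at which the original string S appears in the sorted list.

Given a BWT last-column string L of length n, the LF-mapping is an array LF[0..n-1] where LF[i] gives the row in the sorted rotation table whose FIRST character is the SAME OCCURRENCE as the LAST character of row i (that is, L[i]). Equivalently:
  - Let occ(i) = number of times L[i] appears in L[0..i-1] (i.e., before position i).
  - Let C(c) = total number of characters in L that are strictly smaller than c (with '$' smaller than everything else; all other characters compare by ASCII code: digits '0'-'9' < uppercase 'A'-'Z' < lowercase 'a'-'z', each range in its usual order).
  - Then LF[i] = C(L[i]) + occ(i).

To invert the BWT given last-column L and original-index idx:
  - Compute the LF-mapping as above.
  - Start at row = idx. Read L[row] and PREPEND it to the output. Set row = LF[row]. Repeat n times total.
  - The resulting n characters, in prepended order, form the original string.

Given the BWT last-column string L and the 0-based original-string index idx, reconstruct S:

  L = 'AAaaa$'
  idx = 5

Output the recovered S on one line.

LF mapping: 1 2 3 4 5 0
Walk LF starting at row 5, prepending L[row]:
  step 1: row=5, L[5]='$', prepend. Next row=LF[5]=0
  step 2: row=0, L[0]='A', prepend. Next row=LF[0]=1
  step 3: row=1, L[1]='A', prepend. Next row=LF[1]=2
  step 4: row=2, L[2]='a', prepend. Next row=LF[2]=3
  step 5: row=3, L[3]='a', prepend. Next row=LF[3]=4
  step 6: row=4, L[4]='a', prepend. Next row=LF[4]=5
Reversed output: aaaAA$

Answer: aaaAA$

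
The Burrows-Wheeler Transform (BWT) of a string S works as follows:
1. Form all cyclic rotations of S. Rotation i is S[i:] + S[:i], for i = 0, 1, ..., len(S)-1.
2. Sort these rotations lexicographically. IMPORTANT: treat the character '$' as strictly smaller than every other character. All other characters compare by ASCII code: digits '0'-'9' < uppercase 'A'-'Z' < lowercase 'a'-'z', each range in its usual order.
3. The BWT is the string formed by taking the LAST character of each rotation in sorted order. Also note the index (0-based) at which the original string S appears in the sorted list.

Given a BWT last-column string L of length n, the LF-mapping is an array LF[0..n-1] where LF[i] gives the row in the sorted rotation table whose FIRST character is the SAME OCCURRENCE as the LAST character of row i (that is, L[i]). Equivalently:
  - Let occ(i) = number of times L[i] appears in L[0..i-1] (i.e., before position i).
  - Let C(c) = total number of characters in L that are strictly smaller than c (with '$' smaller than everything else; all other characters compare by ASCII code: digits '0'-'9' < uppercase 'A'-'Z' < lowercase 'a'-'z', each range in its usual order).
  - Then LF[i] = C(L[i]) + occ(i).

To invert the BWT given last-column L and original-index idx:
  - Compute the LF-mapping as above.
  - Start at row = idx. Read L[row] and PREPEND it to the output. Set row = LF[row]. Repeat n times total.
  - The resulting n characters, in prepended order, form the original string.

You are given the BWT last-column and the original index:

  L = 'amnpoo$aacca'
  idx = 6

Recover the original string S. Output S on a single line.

LF mapping: 1 7 8 11 9 10 0 2 3 5 6 4
Walk LF starting at row 6, prepending L[row]:
  step 1: row=6, L[6]='$', prepend. Next row=LF[6]=0
  step 2: row=0, L[0]='a', prepend. Next row=LF[0]=1
  step 3: row=1, L[1]='m', prepend. Next row=LF[1]=7
  step 4: row=7, L[7]='a', prepend. Next row=LF[7]=2
  step 5: row=2, L[2]='n', prepend. Next row=LF[2]=8
  step 6: row=8, L[8]='a', prepend. Next row=LF[8]=3
  step 7: row=3, L[3]='p', prepend. Next row=LF[3]=11
  step 8: row=11, L[11]='a', prepend. Next row=LF[11]=4
  step 9: row=4, L[4]='o', prepend. Next row=LF[4]=9
  step 10: row=9, L[9]='c', prepend. Next row=LF[9]=5
  step 11: row=5, L[5]='o', prepend. Next row=LF[5]=10
  step 12: row=10, L[10]='c', prepend. Next row=LF[10]=6
Reversed output: cocoapanama$

Answer: cocoapanama$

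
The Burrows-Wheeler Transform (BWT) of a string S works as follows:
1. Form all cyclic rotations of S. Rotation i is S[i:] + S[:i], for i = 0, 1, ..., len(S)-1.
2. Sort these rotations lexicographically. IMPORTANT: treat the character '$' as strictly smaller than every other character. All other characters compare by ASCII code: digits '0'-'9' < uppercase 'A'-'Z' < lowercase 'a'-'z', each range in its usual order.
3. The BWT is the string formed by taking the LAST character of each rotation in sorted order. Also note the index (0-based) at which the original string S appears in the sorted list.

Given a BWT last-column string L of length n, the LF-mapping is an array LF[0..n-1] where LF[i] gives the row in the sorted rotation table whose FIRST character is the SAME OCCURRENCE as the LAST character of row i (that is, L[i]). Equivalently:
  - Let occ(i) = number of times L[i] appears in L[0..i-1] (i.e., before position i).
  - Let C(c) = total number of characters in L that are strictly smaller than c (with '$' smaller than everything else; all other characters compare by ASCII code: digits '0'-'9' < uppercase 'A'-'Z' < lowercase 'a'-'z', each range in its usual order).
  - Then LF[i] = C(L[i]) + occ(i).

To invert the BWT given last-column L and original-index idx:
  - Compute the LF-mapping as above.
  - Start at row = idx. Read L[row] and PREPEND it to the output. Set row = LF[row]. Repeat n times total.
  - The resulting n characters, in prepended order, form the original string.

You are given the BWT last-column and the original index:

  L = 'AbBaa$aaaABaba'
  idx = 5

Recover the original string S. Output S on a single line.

LF mapping: 1 12 3 5 6 0 7 8 9 2 4 10 13 11
Walk LF starting at row 5, prepending L[row]:
  step 1: row=5, L[5]='$', prepend. Next row=LF[5]=0
  step 2: row=0, L[0]='A', prepend. Next row=LF[0]=1
  step 3: row=1, L[1]='b', prepend. Next row=LF[1]=12
  step 4: row=12, L[12]='b', prepend. Next row=LF[12]=13
  step 5: row=13, L[13]='a', prepend. Next row=LF[13]=11
  step 6: row=11, L[11]='a', prepend. Next row=LF[11]=10
  step 7: row=10, L[10]='B', prepend. Next row=LF[10]=4
  step 8: row=4, L[4]='a', prepend. Next row=LF[4]=6
  step 9: row=6, L[6]='a', prepend. Next row=LF[6]=7
  step 10: row=7, L[7]='a', prepend. Next row=LF[7]=8
  step 11: row=8, L[8]='a', prepend. Next row=LF[8]=9
  step 12: row=9, L[9]='A', prepend. Next row=LF[9]=2
  step 13: row=2, L[2]='B', prepend. Next row=LF[2]=3
  step 14: row=3, L[3]='a', prepend. Next row=LF[3]=5
Reversed output: aBAaaaaBaabbA$

Answer: aBAaaaaBaabbA$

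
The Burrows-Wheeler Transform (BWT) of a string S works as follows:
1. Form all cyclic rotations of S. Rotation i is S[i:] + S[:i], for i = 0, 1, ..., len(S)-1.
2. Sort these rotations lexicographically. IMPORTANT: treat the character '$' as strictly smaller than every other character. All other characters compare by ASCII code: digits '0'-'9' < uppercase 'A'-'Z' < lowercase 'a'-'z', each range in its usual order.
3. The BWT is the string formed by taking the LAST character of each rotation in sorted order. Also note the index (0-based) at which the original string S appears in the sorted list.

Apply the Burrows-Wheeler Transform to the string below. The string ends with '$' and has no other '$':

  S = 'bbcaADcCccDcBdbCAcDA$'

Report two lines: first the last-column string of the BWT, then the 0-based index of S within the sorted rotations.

Answer: ADaCcbcccAcd$bDDAcbCB
12

Derivation:
All 21 rotations (rotation i = S[i:]+S[:i]):
  rot[0] = bbcaADcCccDcBdbCAcDA$
  rot[1] = bcaADcCccDcBdbCAcDA$b
  rot[2] = caADcCccDcBdbCAcDA$bb
  rot[3] = aADcCccDcBdbCAcDA$bbc
  rot[4] = ADcCccDcBdbCAcDA$bbca
  rot[5] = DcCccDcBdbCAcDA$bbcaA
  rot[6] = cCccDcBdbCAcDA$bbcaAD
  rot[7] = CccDcBdbCAcDA$bbcaADc
  rot[8] = ccDcBdbCAcDA$bbcaADcC
  rot[9] = cDcBdbCAcDA$bbcaADcCc
  rot[10] = DcBdbCAcDA$bbcaADcCcc
  rot[11] = cBdbCAcDA$bbcaADcCccD
  rot[12] = BdbCAcDA$bbcaADcCccDc
  rot[13] = dbCAcDA$bbcaADcCccDcB
  rot[14] = bCAcDA$bbcaADcCccDcBd
  rot[15] = CAcDA$bbcaADcCccDcBdb
  rot[16] = AcDA$bbcaADcCccDcBdbC
  rot[17] = cDA$bbcaADcCccDcBdbCA
  rot[18] = DA$bbcaADcCccDcBdbCAc
  rot[19] = A$bbcaADcCccDcBdbCAcD
  rot[20] = $bbcaADcCccDcBdbCAcDA
Sorted (with $ < everything):
  sorted[0] = $bbcaADcCccDcBdbCAcDA  (last char: 'A')
  sorted[1] = A$bbcaADcCccDcBdbCAcD  (last char: 'D')
  sorted[2] = ADcCccDcBdbCAcDA$bbca  (last char: 'a')
  sorted[3] = AcDA$bbcaADcCccDcBdbC  (last char: 'C')
  sorted[4] = BdbCAcDA$bbcaADcCccDc  (last char: 'c')
  sorted[5] = CAcDA$bbcaADcCccDcBdb  (last char: 'b')
  sorted[6] = CccDcBdbCAcDA$bbcaADc  (last char: 'c')
  sorted[7] = DA$bbcaADcCccDcBdbCAc  (last char: 'c')
  sorted[8] = DcBdbCAcDA$bbcaADcCcc  (last char: 'c')
  sorted[9] = DcCccDcBdbCAcDA$bbcaA  (last char: 'A')
  sorted[10] = aADcCccDcBdbCAcDA$bbc  (last char: 'c')
  sorted[11] = bCAcDA$bbcaADcCccDcBd  (last char: 'd')
  sorted[12] = bbcaADcCccDcBdbCAcDA$  (last char: '$')
  sorted[13] = bcaADcCccDcBdbCAcDA$b  (last char: 'b')
  sorted[14] = cBdbCAcDA$bbcaADcCccD  (last char: 'D')
  sorted[15] = cCccDcBdbCAcDA$bbcaAD  (last char: 'D')
  sorted[16] = cDA$bbcaADcCccDcBdbCA  (last char: 'A')
  sorted[17] = cDcBdbCAcDA$bbcaADcCc  (last char: 'c')
  sorted[18] = caADcCccDcBdbCAcDA$bb  (last char: 'b')
  sorted[19] = ccDcBdbCAcDA$bbcaADcC  (last char: 'C')
  sorted[20] = dbCAcDA$bbcaADcCccDcB  (last char: 'B')
Last column: ADaCcbcccAcd$bDDAcbCB
Original string S is at sorted index 12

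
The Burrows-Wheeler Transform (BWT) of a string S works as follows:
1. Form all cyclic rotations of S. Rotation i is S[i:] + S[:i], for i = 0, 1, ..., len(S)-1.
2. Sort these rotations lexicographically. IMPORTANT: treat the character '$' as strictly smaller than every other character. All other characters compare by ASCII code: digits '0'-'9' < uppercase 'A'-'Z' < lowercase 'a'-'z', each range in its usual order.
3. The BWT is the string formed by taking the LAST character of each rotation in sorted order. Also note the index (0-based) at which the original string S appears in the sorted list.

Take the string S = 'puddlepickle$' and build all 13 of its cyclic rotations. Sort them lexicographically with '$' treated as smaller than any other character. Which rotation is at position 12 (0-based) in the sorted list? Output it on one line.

Answer: uddlepickle$p

Derivation:
All 13 rotations (rotation i = S[i:]+S[:i]):
  rot[0] = puddlepickle$
  rot[1] = uddlepickle$p
  rot[2] = ddlepickle$pu
  rot[3] = dlepickle$pud
  rot[4] = lepickle$pudd
  rot[5] = epickle$puddl
  rot[6] = pickle$puddle
  rot[7] = ickle$puddlep
  rot[8] = ckle$puddlepi
  rot[9] = kle$puddlepic
  rot[10] = le$puddlepick
  rot[11] = e$puddlepickl
  rot[12] = $puddlepickle
Sorted (with $ < everything):
  sorted[0] = $puddlepickle
  sorted[1] = ckle$puddlepi
  sorted[2] = ddlepickle$pu
  sorted[3] = dlepickle$pud
  sorted[4] = e$puddlepickl
  sorted[5] = epickle$puddl
  sorted[6] = ickle$puddlep
  sorted[7] = kle$puddlepic
  sorted[8] = le$puddlepick
  sorted[9] = lepickle$pudd
  sorted[10] = pickle$puddle
  sorted[11] = puddlepickle$
  sorted[12] = uddlepickle$p
sorted[12] = uddlepickle$p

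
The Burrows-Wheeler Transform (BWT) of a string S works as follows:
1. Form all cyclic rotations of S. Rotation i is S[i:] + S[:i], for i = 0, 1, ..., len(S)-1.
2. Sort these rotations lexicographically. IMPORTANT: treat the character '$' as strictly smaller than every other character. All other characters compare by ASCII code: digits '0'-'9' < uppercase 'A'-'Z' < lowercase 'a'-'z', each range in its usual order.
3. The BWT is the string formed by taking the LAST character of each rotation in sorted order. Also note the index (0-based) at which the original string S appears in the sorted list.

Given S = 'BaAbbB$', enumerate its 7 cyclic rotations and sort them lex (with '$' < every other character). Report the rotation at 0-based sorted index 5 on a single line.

Answer: bB$BaAb

Derivation:
All 7 rotations (rotation i = S[i:]+S[:i]):
  rot[0] = BaAbbB$
  rot[1] = aAbbB$B
  rot[2] = AbbB$Ba
  rot[3] = bbB$BaA
  rot[4] = bB$BaAb
  rot[5] = B$BaAbb
  rot[6] = $BaAbbB
Sorted (with $ < everything):
  sorted[0] = $BaAbbB
  sorted[1] = AbbB$Ba
  sorted[2] = B$BaAbb
  sorted[3] = BaAbbB$
  sorted[4] = aAbbB$B
  sorted[5] = bB$BaAb
  sorted[6] = bbB$BaA
sorted[5] = bB$BaAb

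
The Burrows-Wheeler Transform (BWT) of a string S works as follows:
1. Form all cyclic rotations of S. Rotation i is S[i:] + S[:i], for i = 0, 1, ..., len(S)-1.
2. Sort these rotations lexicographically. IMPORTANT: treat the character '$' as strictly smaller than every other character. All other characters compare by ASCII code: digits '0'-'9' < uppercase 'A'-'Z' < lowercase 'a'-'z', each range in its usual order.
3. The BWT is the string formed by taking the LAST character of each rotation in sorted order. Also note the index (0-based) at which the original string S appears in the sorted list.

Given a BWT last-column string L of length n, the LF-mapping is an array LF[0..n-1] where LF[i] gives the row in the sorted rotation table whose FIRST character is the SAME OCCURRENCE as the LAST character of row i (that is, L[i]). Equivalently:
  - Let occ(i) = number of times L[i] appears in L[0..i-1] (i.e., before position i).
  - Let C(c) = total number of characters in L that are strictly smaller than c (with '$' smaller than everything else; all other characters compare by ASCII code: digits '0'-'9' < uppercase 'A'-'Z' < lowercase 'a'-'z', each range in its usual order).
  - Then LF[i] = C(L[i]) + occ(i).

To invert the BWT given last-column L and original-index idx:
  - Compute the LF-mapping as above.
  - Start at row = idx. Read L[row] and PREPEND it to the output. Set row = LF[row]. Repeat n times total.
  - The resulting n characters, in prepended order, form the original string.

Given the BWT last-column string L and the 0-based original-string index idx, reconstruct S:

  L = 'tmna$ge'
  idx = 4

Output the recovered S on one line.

Answer: magnet$

Derivation:
LF mapping: 6 4 5 1 0 3 2
Walk LF starting at row 4, prepending L[row]:
  step 1: row=4, L[4]='$', prepend. Next row=LF[4]=0
  step 2: row=0, L[0]='t', prepend. Next row=LF[0]=6
  step 3: row=6, L[6]='e', prepend. Next row=LF[6]=2
  step 4: row=2, L[2]='n', prepend. Next row=LF[2]=5
  step 5: row=5, L[5]='g', prepend. Next row=LF[5]=3
  step 6: row=3, L[3]='a', prepend. Next row=LF[3]=1
  step 7: row=1, L[1]='m', prepend. Next row=LF[1]=4
Reversed output: magnet$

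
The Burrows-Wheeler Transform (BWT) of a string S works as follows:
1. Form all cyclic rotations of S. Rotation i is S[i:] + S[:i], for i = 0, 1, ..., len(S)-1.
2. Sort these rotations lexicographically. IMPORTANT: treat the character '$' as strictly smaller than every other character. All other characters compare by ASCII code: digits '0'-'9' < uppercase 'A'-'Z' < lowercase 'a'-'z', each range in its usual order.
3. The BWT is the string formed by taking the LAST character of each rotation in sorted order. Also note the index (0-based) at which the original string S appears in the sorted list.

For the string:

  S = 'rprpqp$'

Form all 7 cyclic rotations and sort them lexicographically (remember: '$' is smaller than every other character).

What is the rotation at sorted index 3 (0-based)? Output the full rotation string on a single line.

Answer: prpqp$r

Derivation:
All 7 rotations (rotation i = S[i:]+S[:i]):
  rot[0] = rprpqp$
  rot[1] = prpqp$r
  rot[2] = rpqp$rp
  rot[3] = pqp$rpr
  rot[4] = qp$rprp
  rot[5] = p$rprpq
  rot[6] = $rprpqp
Sorted (with $ < everything):
  sorted[0] = $rprpqp
  sorted[1] = p$rprpq
  sorted[2] = pqp$rpr
  sorted[3] = prpqp$r
  sorted[4] = qp$rprp
  sorted[5] = rpqp$rp
  sorted[6] = rprpqp$
sorted[3] = prpqp$r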